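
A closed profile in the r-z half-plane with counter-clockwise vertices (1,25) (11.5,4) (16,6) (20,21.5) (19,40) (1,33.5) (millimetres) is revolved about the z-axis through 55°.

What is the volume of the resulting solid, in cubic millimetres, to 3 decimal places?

Profile (r,z), 6 vertices: (1,25) (11.5,4) (16,6) (20,21.5) (19,40) (1,33.5)
edge 0: (1,25)→(11.5,4)  cross = 1·4 − 11.5·25 = -283.5000; (r_i+r_j)·cross = 12.5·-283.5000 = -3543.7500
edge 1: (11.5,4)→(16,6)  cross = 11.5·6 − 16·4 = 5.0000; (r_i+r_j)·cross = 27.5·5.0000 = 137.5000
edge 2: (16,6)→(20,21.5)  cross = 16·21.5 − 20·6 = 224.0000; (r_i+r_j)·cross = 36·224.0000 = 8064.0000
edge 3: (20,21.5)→(19,40)  cross = 20·40 − 19·21.5 = 391.5000; (r_i+r_j)·cross = 39·391.5000 = 15268.5000
edge 4: (19,40)→(1,33.5)  cross = 19·33.5 − 1·40 = 596.5000; (r_i+r_j)·cross = 20·596.5000 = 11930.0000
edge 5: (1,33.5)→(1,25)  cross = 1·25 − 1·33.5 = -8.5000; (r_i+r_j)·cross = 2·-8.5000 = -17.0000
Σcross = 925.0000 → A = |Σcross|/2 = 462.5000 mm²
Σ(r_i+r_j)·cross = 31839.2500 → first moment M = |Σ|/6 = 5306.5417
R_c = M/A = 5306.5417/462.5000 = 11.4736 mm
θ = 55° = 0.959931 rad
V = θ·R_c·A = 0.959931·11.4736·462.5000 = 5093.914 mm³

Volume = 5093.914 mm³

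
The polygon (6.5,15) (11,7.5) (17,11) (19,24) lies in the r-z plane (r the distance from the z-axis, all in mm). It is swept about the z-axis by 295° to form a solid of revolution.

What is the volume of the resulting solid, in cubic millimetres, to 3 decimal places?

Volume = 7068.443 mm³

Profile (r,z), 4 vertices: (6.5,15) (11,7.5) (17,11) (19,24)
edge 0: (6.5,15)→(11,7.5)  cross = 6.5·7.5 − 11·15 = -116.2500; (r_i+r_j)·cross = 17.5·-116.2500 = -2034.3750
edge 1: (11,7.5)→(17,11)  cross = 11·11 − 17·7.5 = -6.5000; (r_i+r_j)·cross = 28·-6.5000 = -182.0000
edge 2: (17,11)→(19,24)  cross = 17·24 − 19·11 = 199.0000; (r_i+r_j)·cross = 36·199.0000 = 7164.0000
edge 3: (19,24)→(6.5,15)  cross = 19·15 − 6.5·24 = 129.0000; (r_i+r_j)·cross = 25.5·129.0000 = 3289.5000
Σcross = 205.2500 → A = |Σcross|/2 = 102.6250 mm²
Σ(r_i+r_j)·cross = 8237.1250 → first moment M = |Σ|/6 = 1372.8542
R_c = M/A = 1372.8542/102.6250 = 13.3774 mm
θ = 295° = 5.148721 rad
V = θ·R_c·A = 5.148721·13.3774·102.6250 = 7068.443 mm³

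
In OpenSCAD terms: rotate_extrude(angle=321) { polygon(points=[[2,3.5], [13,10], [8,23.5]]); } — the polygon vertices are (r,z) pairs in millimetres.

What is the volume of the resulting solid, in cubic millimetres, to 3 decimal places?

Profile (r,z), 3 vertices: (2,3.5) (13,10) (8,23.5)
edge 0: (2,3.5)→(13,10)  cross = 2·10 − 13·3.5 = -25.5000; (r_i+r_j)·cross = 15·-25.5000 = -382.5000
edge 1: (13,10)→(8,23.5)  cross = 13·23.5 − 8·10 = 225.5000; (r_i+r_j)·cross = 21·225.5000 = 4735.5000
edge 2: (8,23.5)→(2,3.5)  cross = 8·3.5 − 2·23.5 = -19.0000; (r_i+r_j)·cross = 10·-19.0000 = -190.0000
Σcross = 181.0000 → A = |Σcross|/2 = 90.5000 mm²
Σ(r_i+r_j)·cross = 4163.0000 → first moment M = |Σ|/6 = 693.8333
R_c = M/A = 693.8333/90.5000 = 7.6667 mm
θ = 321° = 5.602507 rad
V = θ·R_c·A = 5.602507·7.6667·90.5000 = 3887.206 mm³

Volume = 3887.206 mm³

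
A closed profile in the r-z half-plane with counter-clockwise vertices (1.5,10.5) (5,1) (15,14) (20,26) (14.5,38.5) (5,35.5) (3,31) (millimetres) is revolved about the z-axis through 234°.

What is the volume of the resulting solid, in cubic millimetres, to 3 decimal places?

Volume = 16868.147 mm³

Profile (r,z), 7 vertices: (1.5,10.5) (5,1) (15,14) (20,26) (14.5,38.5) (5,35.5) (3,31)
edge 0: (1.5,10.5)→(5,1)  cross = 1.5·1 − 5·10.5 = -51.0000; (r_i+r_j)·cross = 6.5·-51.0000 = -331.5000
edge 1: (5,1)→(15,14)  cross = 5·14 − 15·1 = 55.0000; (r_i+r_j)·cross = 20·55.0000 = 1100.0000
edge 2: (15,14)→(20,26)  cross = 15·26 − 20·14 = 110.0000; (r_i+r_j)·cross = 35·110.0000 = 3850.0000
edge 3: (20,26)→(14.5,38.5)  cross = 20·38.5 − 14.5·26 = 393.0000; (r_i+r_j)·cross = 34.5·393.0000 = 13558.5000
edge 4: (14.5,38.5)→(5,35.5)  cross = 14.5·35.5 − 5·38.5 = 322.2500; (r_i+r_j)·cross = 19.5·322.2500 = 6283.8750
edge 5: (5,35.5)→(3,31)  cross = 5·31 − 3·35.5 = 48.5000; (r_i+r_j)·cross = 8·48.5000 = 388.0000
edge 6: (3,31)→(1.5,10.5)  cross = 3·10.5 − 1.5·31 = -15.0000; (r_i+r_j)·cross = 4.5·-15.0000 = -67.5000
Σcross = 862.7500 → A = |Σcross|/2 = 431.3750 mm²
Σ(r_i+r_j)·cross = 24781.3750 → first moment M = |Σ|/6 = 4130.2292
R_c = M/A = 4130.2292/431.3750 = 9.5746 mm
θ = 234° = 4.084070 rad
V = θ·R_c·A = 4.084070·9.5746·431.3750 = 16868.147 mm³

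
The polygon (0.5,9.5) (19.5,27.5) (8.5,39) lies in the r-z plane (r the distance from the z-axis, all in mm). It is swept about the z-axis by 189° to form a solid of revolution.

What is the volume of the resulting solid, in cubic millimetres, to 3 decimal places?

Profile (r,z), 3 vertices: (0.5,9.5) (19.5,27.5) (8.5,39)
edge 0: (0.5,9.5)→(19.5,27.5)  cross = 0.5·27.5 − 19.5·9.5 = -171.5000; (r_i+r_j)·cross = 20·-171.5000 = -3430.0000
edge 1: (19.5,27.5)→(8.5,39)  cross = 19.5·39 − 8.5·27.5 = 526.7500; (r_i+r_j)·cross = 28·526.7500 = 14749.0000
edge 2: (8.5,39)→(0.5,9.5)  cross = 8.5·9.5 − 0.5·39 = 61.2500; (r_i+r_j)·cross = 9·61.2500 = 551.2500
Σcross = 416.5000 → A = |Σcross|/2 = 208.2500 mm²
Σ(r_i+r_j)·cross = 11870.2500 → first moment M = |Σ|/6 = 1978.3750
R_c = M/A = 1978.3750/208.2500 = 9.5000 mm
θ = 189° = 3.298672 rad
V = θ·R_c·A = 3.298672·9.5000·208.2500 = 6526.011 mm³

Volume = 6526.011 mm³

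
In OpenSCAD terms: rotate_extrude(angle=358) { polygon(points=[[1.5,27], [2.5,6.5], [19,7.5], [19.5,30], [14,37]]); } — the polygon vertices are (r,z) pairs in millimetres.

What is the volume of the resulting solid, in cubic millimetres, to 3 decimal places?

Volume = 30127.378 mm³

Profile (r,z), 5 vertices: (1.5,27) (2.5,6.5) (19,7.5) (19.5,30) (14,37)
edge 0: (1.5,27)→(2.5,6.5)  cross = 1.5·6.5 − 2.5·27 = -57.7500; (r_i+r_j)·cross = 4·-57.7500 = -231.0000
edge 1: (2.5,6.5)→(19,7.5)  cross = 2.5·7.5 − 19·6.5 = -104.7500; (r_i+r_j)·cross = 21.5·-104.7500 = -2252.1250
edge 2: (19,7.5)→(19.5,30)  cross = 19·30 − 19.5·7.5 = 423.7500; (r_i+r_j)·cross = 38.5·423.7500 = 16314.3750
edge 3: (19.5,30)→(14,37)  cross = 19.5·37 − 14·30 = 301.5000; (r_i+r_j)·cross = 33.5·301.5000 = 10100.2500
edge 4: (14,37)→(1.5,27)  cross = 14·27 − 1.5·37 = 322.5000; (r_i+r_j)·cross = 15.5·322.5000 = 4998.7500
Σcross = 885.2500 → A = |Σcross|/2 = 442.6250 mm²
Σ(r_i+r_j)·cross = 28930.2500 → first moment M = |Σ|/6 = 4821.7083
R_c = M/A = 4821.7083/442.6250 = 10.8934 mm
θ = 358° = 6.248279 rad
V = θ·R_c·A = 6.248279·10.8934·442.6250 = 30127.378 mm³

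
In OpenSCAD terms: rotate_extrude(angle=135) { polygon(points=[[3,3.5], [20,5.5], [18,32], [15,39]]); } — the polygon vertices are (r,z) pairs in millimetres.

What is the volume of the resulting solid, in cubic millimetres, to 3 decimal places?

Volume = 10010.881 mm³

Profile (r,z), 4 vertices: (3,3.5) (20,5.5) (18,32) (15,39)
edge 0: (3,3.5)→(20,5.5)  cross = 3·5.5 − 20·3.5 = -53.5000; (r_i+r_j)·cross = 23·-53.5000 = -1230.5000
edge 1: (20,5.5)→(18,32)  cross = 20·32 − 18·5.5 = 541.0000; (r_i+r_j)·cross = 38·541.0000 = 20558.0000
edge 2: (18,32)→(15,39)  cross = 18·39 − 15·32 = 222.0000; (r_i+r_j)·cross = 33·222.0000 = 7326.0000
edge 3: (15,39)→(3,3.5)  cross = 15·3.5 − 3·39 = -64.5000; (r_i+r_j)·cross = 18·-64.5000 = -1161.0000
Σcross = 645.0000 → A = |Σcross|/2 = 322.5000 mm²
Σ(r_i+r_j)·cross = 25492.5000 → first moment M = |Σ|/6 = 4248.7500
R_c = M/A = 4248.7500/322.5000 = 13.1744 mm
θ = 135° = 2.356194 rad
V = θ·R_c·A = 2.356194·13.1744·322.5000 = 10010.881 mm³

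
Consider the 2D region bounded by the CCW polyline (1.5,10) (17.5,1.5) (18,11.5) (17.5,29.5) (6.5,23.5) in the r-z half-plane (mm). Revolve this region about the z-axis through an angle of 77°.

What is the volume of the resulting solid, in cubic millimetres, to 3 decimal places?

Volume = 4505.605 mm³

Profile (r,z), 5 vertices: (1.5,10) (17.5,1.5) (18,11.5) (17.5,29.5) (6.5,23.5)
edge 0: (1.5,10)→(17.5,1.5)  cross = 1.5·1.5 − 17.5·10 = -172.7500; (r_i+r_j)·cross = 19·-172.7500 = -3282.2500
edge 1: (17.5,1.5)→(18,11.5)  cross = 17.5·11.5 − 18·1.5 = 174.2500; (r_i+r_j)·cross = 35.5·174.2500 = 6185.8750
edge 2: (18,11.5)→(17.5,29.5)  cross = 18·29.5 − 17.5·11.5 = 329.7500; (r_i+r_j)·cross = 35.5·329.7500 = 11706.1250
edge 3: (17.5,29.5)→(6.5,23.5)  cross = 17.5·23.5 − 6.5·29.5 = 219.5000; (r_i+r_j)·cross = 24·219.5000 = 5268.0000
edge 4: (6.5,23.5)→(1.5,10)  cross = 6.5·10 − 1.5·23.5 = 29.7500; (r_i+r_j)·cross = 8·29.7500 = 238.0000
Σcross = 580.5000 → A = |Σcross|/2 = 290.2500 mm²
Σ(r_i+r_j)·cross = 20115.7500 → first moment M = |Σ|/6 = 3352.6250
R_c = M/A = 3352.6250/290.2500 = 11.5508 mm
θ = 77° = 1.343904 rad
V = θ·R_c·A = 1.343904·11.5508·290.2500 = 4505.605 mm³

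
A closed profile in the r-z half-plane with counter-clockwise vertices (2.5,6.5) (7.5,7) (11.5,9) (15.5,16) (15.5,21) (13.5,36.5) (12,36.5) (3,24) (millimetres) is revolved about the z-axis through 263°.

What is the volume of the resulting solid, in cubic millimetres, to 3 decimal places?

Profile (r,z), 8 vertices: (2.5,6.5) (7.5,7) (11.5,9) (15.5,16) (15.5,21) (13.5,36.5) (12,36.5) (3,24)
edge 0: (2.5,6.5)→(7.5,7)  cross = 2.5·7 − 7.5·6.5 = -31.2500; (r_i+r_j)·cross = 10·-31.2500 = -312.5000
edge 1: (7.5,7)→(11.5,9)  cross = 7.5·9 − 11.5·7 = -13.0000; (r_i+r_j)·cross = 19·-13.0000 = -247.0000
edge 2: (11.5,9)→(15.5,16)  cross = 11.5·16 − 15.5·9 = 44.5000; (r_i+r_j)·cross = 27·44.5000 = 1201.5000
edge 3: (15.5,16)→(15.5,21)  cross = 15.5·21 − 15.5·16 = 77.5000; (r_i+r_j)·cross = 31·77.5000 = 2402.5000
edge 4: (15.5,21)→(13.5,36.5)  cross = 15.5·36.5 − 13.5·21 = 282.2500; (r_i+r_j)·cross = 29·282.2500 = 8185.2500
edge 5: (13.5,36.5)→(12,36.5)  cross = 13.5·36.5 − 12·36.5 = 54.7500; (r_i+r_j)·cross = 25.5·54.7500 = 1396.1250
edge 6: (12,36.5)→(3,24)  cross = 12·24 − 3·36.5 = 178.5000; (r_i+r_j)·cross = 15·178.5000 = 2677.5000
edge 7: (3,24)→(2.5,6.5)  cross = 3·6.5 − 2.5·24 = -40.5000; (r_i+r_j)·cross = 5.5·-40.5000 = -222.7500
Σcross = 552.7500 → A = |Σcross|/2 = 276.3750 mm²
Σ(r_i+r_j)·cross = 15080.6250 → first moment M = |Σ|/6 = 2513.4375
R_c = M/A = 2513.4375/276.3750 = 9.0943 mm
θ = 263° = 4.590216 rad
V = θ·R_c·A = 4.590216·9.0943·276.3750 = 11537.221 mm³

Volume = 11537.221 mm³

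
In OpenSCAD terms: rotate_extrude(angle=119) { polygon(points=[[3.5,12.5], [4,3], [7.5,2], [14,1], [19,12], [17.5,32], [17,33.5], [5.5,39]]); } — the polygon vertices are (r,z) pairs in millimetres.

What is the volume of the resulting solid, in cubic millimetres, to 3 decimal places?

Volume = 10440.094 mm³

Profile (r,z), 8 vertices: (3.5,12.5) (4,3) (7.5,2) (14,1) (19,12) (17.5,32) (17,33.5) (5.5,39)
edge 0: (3.5,12.5)→(4,3)  cross = 3.5·3 − 4·12.5 = -39.5000; (r_i+r_j)·cross = 7.5·-39.5000 = -296.2500
edge 1: (4,3)→(7.5,2)  cross = 4·2 − 7.5·3 = -14.5000; (r_i+r_j)·cross = 11.5·-14.5000 = -166.7500
edge 2: (7.5,2)→(14,1)  cross = 7.5·1 − 14·2 = -20.5000; (r_i+r_j)·cross = 21.5·-20.5000 = -440.7500
edge 3: (14,1)→(19,12)  cross = 14·12 − 19·1 = 149.0000; (r_i+r_j)·cross = 33·149.0000 = 4917.0000
edge 4: (19,12)→(17.5,32)  cross = 19·32 − 17.5·12 = 398.0000; (r_i+r_j)·cross = 36.5·398.0000 = 14527.0000
edge 5: (17.5,32)→(17,33.5)  cross = 17.5·33.5 − 17·32 = 42.2500; (r_i+r_j)·cross = 34.5·42.2500 = 1457.6250
edge 6: (17,33.5)→(5.5,39)  cross = 17·39 − 5.5·33.5 = 478.7500; (r_i+r_j)·cross = 22.5·478.7500 = 10771.8750
edge 7: (5.5,39)→(3.5,12.5)  cross = 5.5·12.5 − 3.5·39 = -67.7500; (r_i+r_j)·cross = 9·-67.7500 = -609.7500
Σcross = 925.7500 → A = |Σcross|/2 = 462.8750 mm²
Σ(r_i+r_j)·cross = 30160.0000 → first moment M = |Σ|/6 = 5026.6667
R_c = M/A = 5026.6667/462.8750 = 10.8597 mm
θ = 119° = 2.076942 rad
V = θ·R_c·A = 2.076942·10.8597·462.8750 = 10440.094 mm³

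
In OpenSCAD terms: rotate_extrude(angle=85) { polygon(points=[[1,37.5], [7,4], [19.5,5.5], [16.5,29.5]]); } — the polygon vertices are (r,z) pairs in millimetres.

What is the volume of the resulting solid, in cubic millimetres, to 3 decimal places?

Volume = 6092.146 mm³

Profile (r,z), 4 vertices: (1,37.5) (7,4) (19.5,5.5) (16.5,29.5)
edge 0: (1,37.5)→(7,4)  cross = 1·4 − 7·37.5 = -258.5000; (r_i+r_j)·cross = 8·-258.5000 = -2068.0000
edge 1: (7,4)→(19.5,5.5)  cross = 7·5.5 − 19.5·4 = -39.5000; (r_i+r_j)·cross = 26.5·-39.5000 = -1046.7500
edge 2: (19.5,5.5)→(16.5,29.5)  cross = 19.5·29.5 − 16.5·5.5 = 484.5000; (r_i+r_j)·cross = 36·484.5000 = 17442.0000
edge 3: (16.5,29.5)→(1,37.5)  cross = 16.5·37.5 − 1·29.5 = 589.2500; (r_i+r_j)·cross = 17.5·589.2500 = 10311.8750
Σcross = 775.7500 → A = |Σcross|/2 = 387.8750 mm²
Σ(r_i+r_j)·cross = 24639.1250 → first moment M = |Σ|/6 = 4106.5208
R_c = M/A = 4106.5208/387.8750 = 10.5872 mm
θ = 85° = 1.483530 rad
V = θ·R_c·A = 1.483530·10.5872·387.8750 = 6092.146 mm³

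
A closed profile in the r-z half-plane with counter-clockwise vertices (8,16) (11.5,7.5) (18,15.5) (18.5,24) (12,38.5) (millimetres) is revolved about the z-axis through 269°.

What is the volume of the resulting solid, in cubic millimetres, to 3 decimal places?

Volume = 11564.507 mm³

Profile (r,z), 5 vertices: (8,16) (11.5,7.5) (18,15.5) (18.5,24) (12,38.5)
edge 0: (8,16)→(11.5,7.5)  cross = 8·7.5 − 11.5·16 = -124.0000; (r_i+r_j)·cross = 19.5·-124.0000 = -2418.0000
edge 1: (11.5,7.5)→(18,15.5)  cross = 11.5·15.5 − 18·7.5 = 43.2500; (r_i+r_j)·cross = 29.5·43.2500 = 1275.8750
edge 2: (18,15.5)→(18.5,24)  cross = 18·24 − 18.5·15.5 = 145.2500; (r_i+r_j)·cross = 36.5·145.2500 = 5301.6250
edge 3: (18.5,24)→(12,38.5)  cross = 18.5·38.5 − 12·24 = 424.2500; (r_i+r_j)·cross = 30.5·424.2500 = 12939.6250
edge 4: (12,38.5)→(8,16)  cross = 12·16 − 8·38.5 = -116.0000; (r_i+r_j)·cross = 20·-116.0000 = -2320.0000
Σcross = 372.7500 → A = |Σcross|/2 = 186.3750 mm²
Σ(r_i+r_j)·cross = 14779.1250 → first moment M = |Σ|/6 = 2463.1875
R_c = M/A = 2463.1875/186.3750 = 13.2163 mm
θ = 269° = 4.694936 rad
V = θ·R_c·A = 4.694936·13.2163·186.3750 = 11564.507 mm³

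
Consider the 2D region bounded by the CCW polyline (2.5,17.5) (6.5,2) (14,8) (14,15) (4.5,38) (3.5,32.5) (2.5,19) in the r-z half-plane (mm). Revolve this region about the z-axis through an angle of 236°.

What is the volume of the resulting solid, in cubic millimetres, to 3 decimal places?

Profile (r,z), 7 vertices: (2.5,17.5) (6.5,2) (14,8) (14,15) (4.5,38) (3.5,32.5) (2.5,19)
edge 0: (2.5,17.5)→(6.5,2)  cross = 2.5·2 − 6.5·17.5 = -108.7500; (r_i+r_j)·cross = 9·-108.7500 = -978.7500
edge 1: (6.5,2)→(14,8)  cross = 6.5·8 − 14·2 = 24.0000; (r_i+r_j)·cross = 20.5·24.0000 = 492.0000
edge 2: (14,8)→(14,15)  cross = 14·15 − 14·8 = 98.0000; (r_i+r_j)·cross = 28·98.0000 = 2744.0000
edge 3: (14,15)→(4.5,38)  cross = 14·38 − 4.5·15 = 464.5000; (r_i+r_j)·cross = 18.5·464.5000 = 8593.2500
edge 4: (4.5,38)→(3.5,32.5)  cross = 4.5·32.5 − 3.5·38 = 13.2500; (r_i+r_j)·cross = 8·13.2500 = 106.0000
edge 5: (3.5,32.5)→(2.5,19)  cross = 3.5·19 − 2.5·32.5 = -14.7500; (r_i+r_j)·cross = 6·-14.7500 = -88.5000
edge 6: (2.5,19)→(2.5,17.5)  cross = 2.5·17.5 − 2.5·19 = -3.7500; (r_i+r_j)·cross = 5·-3.7500 = -18.7500
Σcross = 472.5000 → A = |Σcross|/2 = 236.2500 mm²
Σ(r_i+r_j)·cross = 10849.2500 → first moment M = |Σ|/6 = 1808.2083
R_c = M/A = 1808.2083/236.2500 = 7.6538 mm
θ = 236° = 4.118977 rad
V = θ·R_c·A = 4.118977·7.6538·236.2500 = 7447.969 mm³

Volume = 7447.969 mm³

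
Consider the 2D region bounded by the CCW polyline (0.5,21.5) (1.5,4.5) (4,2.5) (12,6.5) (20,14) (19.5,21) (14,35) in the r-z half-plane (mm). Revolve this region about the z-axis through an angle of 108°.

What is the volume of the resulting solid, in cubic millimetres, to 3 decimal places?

Profile (r,z), 7 vertices: (0.5,21.5) (1.5,4.5) (4,2.5) (12,6.5) (20,14) (19.5,21) (14,35)
edge 0: (0.5,21.5)→(1.5,4.5)  cross = 0.5·4.5 − 1.5·21.5 = -30.0000; (r_i+r_j)·cross = 2·-30.0000 = -60.0000
edge 1: (1.5,4.5)→(4,2.5)  cross = 1.5·2.5 − 4·4.5 = -14.2500; (r_i+r_j)·cross = 5.5·-14.2500 = -78.3750
edge 2: (4,2.5)→(12,6.5)  cross = 4·6.5 − 12·2.5 = -4.0000; (r_i+r_j)·cross = 16·-4.0000 = -64.0000
edge 3: (12,6.5)→(20,14)  cross = 12·14 − 20·6.5 = 38.0000; (r_i+r_j)·cross = 32·38.0000 = 1216.0000
edge 4: (20,14)→(19.5,21)  cross = 20·21 − 19.5·14 = 147.0000; (r_i+r_j)·cross = 39.5·147.0000 = 5806.5000
edge 5: (19.5,21)→(14,35)  cross = 19.5·35 − 14·21 = 388.5000; (r_i+r_j)·cross = 33.5·388.5000 = 13014.7500
edge 6: (14,35)→(0.5,21.5)  cross = 14·21.5 − 0.5·35 = 283.5000; (r_i+r_j)·cross = 14.5·283.5000 = 4110.7500
Σcross = 808.7500 → A = |Σcross|/2 = 404.3750 mm²
Σ(r_i+r_j)·cross = 23945.6250 → first moment M = |Σ|/6 = 3990.9375
R_c = M/A = 3990.9375/404.3750 = 9.8694 mm
θ = 108° = 1.884956 rad
V = θ·R_c·A = 1.884956·9.8694·404.3750 = 7522.740 mm³

Volume = 7522.740 mm³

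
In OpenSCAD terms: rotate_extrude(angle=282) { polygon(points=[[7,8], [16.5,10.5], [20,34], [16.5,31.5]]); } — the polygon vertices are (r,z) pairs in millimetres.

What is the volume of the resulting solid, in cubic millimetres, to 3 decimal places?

Profile (r,z), 4 vertices: (7,8) (16.5,10.5) (20,34) (16.5,31.5)
edge 0: (7,8)→(16.5,10.5)  cross = 7·10.5 − 16.5·8 = -58.5000; (r_i+r_j)·cross = 23.5·-58.5000 = -1374.7500
edge 1: (16.5,10.5)→(20,34)  cross = 16.5·34 − 20·10.5 = 351.0000; (r_i+r_j)·cross = 36.5·351.0000 = 12811.5000
edge 2: (20,34)→(16.5,31.5)  cross = 20·31.5 − 16.5·34 = 69.0000; (r_i+r_j)·cross = 36.5·69.0000 = 2518.5000
edge 3: (16.5,31.5)→(7,8)  cross = 16.5·8 − 7·31.5 = -88.5000; (r_i+r_j)·cross = 23.5·-88.5000 = -2079.7500
Σcross = 273.0000 → A = |Σcross|/2 = 136.5000 mm²
Σ(r_i+r_j)·cross = 11875.5000 → first moment M = |Σ|/6 = 1979.2500
R_c = M/A = 1979.2500/136.5000 = 14.5000 mm
θ = 282° = 4.921828 rad
V = θ·R_c·A = 4.921828·14.5000·136.5000 = 9741.529 mm³

Volume = 9741.529 mm³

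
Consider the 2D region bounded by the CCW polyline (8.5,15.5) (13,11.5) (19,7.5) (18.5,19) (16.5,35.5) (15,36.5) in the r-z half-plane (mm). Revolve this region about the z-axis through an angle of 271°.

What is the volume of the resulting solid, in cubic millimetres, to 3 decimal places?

Volume = 11521.502 mm³

Profile (r,z), 6 vertices: (8.5,15.5) (13,11.5) (19,7.5) (18.5,19) (16.5,35.5) (15,36.5)
edge 0: (8.5,15.5)→(13,11.5)  cross = 8.5·11.5 − 13·15.5 = -103.7500; (r_i+r_j)·cross = 21.5·-103.7500 = -2230.6250
edge 1: (13,11.5)→(19,7.5)  cross = 13·7.5 − 19·11.5 = -121.0000; (r_i+r_j)·cross = 32·-121.0000 = -3872.0000
edge 2: (19,7.5)→(18.5,19)  cross = 19·19 − 18.5·7.5 = 222.2500; (r_i+r_j)·cross = 37.5·222.2500 = 8334.3750
edge 3: (18.5,19)→(16.5,35.5)  cross = 18.5·35.5 − 16.5·19 = 343.2500; (r_i+r_j)·cross = 35·343.2500 = 12013.7500
edge 4: (16.5,35.5)→(15,36.5)  cross = 16.5·36.5 − 15·35.5 = 69.7500; (r_i+r_j)·cross = 31.5·69.7500 = 2197.1250
edge 5: (15,36.5)→(8.5,15.5)  cross = 15·15.5 − 8.5·36.5 = -77.7500; (r_i+r_j)·cross = 23.5·-77.7500 = -1827.1250
Σcross = 332.7500 → A = |Σcross|/2 = 166.3750 mm²
Σ(r_i+r_j)·cross = 14615.5000 → first moment M = |Σ|/6 = 2435.9167
R_c = M/A = 2435.9167/166.3750 = 14.6411 mm
θ = 271° = 4.729842 rad
V = θ·R_c·A = 4.729842·14.6411·166.3750 = 11521.502 mm³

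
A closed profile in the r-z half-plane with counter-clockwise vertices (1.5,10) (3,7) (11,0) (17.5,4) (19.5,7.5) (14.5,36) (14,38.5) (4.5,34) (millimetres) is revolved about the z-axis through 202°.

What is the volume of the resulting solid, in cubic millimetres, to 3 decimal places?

Volume = 17240.013 mm³

Profile (r,z), 8 vertices: (1.5,10) (3,7) (11,0) (17.5,4) (19.5,7.5) (14.5,36) (14,38.5) (4.5,34)
edge 0: (1.5,10)→(3,7)  cross = 1.5·7 − 3·10 = -19.5000; (r_i+r_j)·cross = 4.5·-19.5000 = -87.7500
edge 1: (3,7)→(11,0)  cross = 3·0 − 11·7 = -77.0000; (r_i+r_j)·cross = 14·-77.0000 = -1078.0000
edge 2: (11,0)→(17.5,4)  cross = 11·4 − 17.5·0 = 44.0000; (r_i+r_j)·cross = 28.5·44.0000 = 1254.0000
edge 3: (17.5,4)→(19.5,7.5)  cross = 17.5·7.5 − 19.5·4 = 53.2500; (r_i+r_j)·cross = 37·53.2500 = 1970.2500
edge 4: (19.5,7.5)→(14.5,36)  cross = 19.5·36 − 14.5·7.5 = 593.2500; (r_i+r_j)·cross = 34·593.2500 = 20170.5000
edge 5: (14.5,36)→(14,38.5)  cross = 14.5·38.5 − 14·36 = 54.2500; (r_i+r_j)·cross = 28.5·54.2500 = 1546.1250
edge 6: (14,38.5)→(4.5,34)  cross = 14·34 − 4.5·38.5 = 302.7500; (r_i+r_j)·cross = 18.5·302.7500 = 5600.8750
edge 7: (4.5,34)→(1.5,10)  cross = 4.5·10 − 1.5·34 = -6.0000; (r_i+r_j)·cross = 6·-6.0000 = -36.0000
Σcross = 945.0000 → A = |Σcross|/2 = 472.5000 mm²
Σ(r_i+r_j)·cross = 29340.0000 → first moment M = |Σ|/6 = 4890.0000
R_c = M/A = 4890.0000/472.5000 = 10.3492 mm
θ = 202° = 3.525565 rad
V = θ·R_c·A = 3.525565·10.3492·472.5000 = 17240.013 mm³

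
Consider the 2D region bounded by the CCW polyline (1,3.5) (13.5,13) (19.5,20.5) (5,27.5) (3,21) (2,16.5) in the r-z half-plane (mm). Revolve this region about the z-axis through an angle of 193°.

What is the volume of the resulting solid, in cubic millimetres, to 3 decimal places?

Volume = 6224.119 mm³

Profile (r,z), 6 vertices: (1,3.5) (13.5,13) (19.5,20.5) (5,27.5) (3,21) (2,16.5)
edge 0: (1,3.5)→(13.5,13)  cross = 1·13 − 13.5·3.5 = -34.2500; (r_i+r_j)·cross = 14.5·-34.2500 = -496.6250
edge 1: (13.5,13)→(19.5,20.5)  cross = 13.5·20.5 − 19.5·13 = 23.2500; (r_i+r_j)·cross = 33·23.2500 = 767.2500
edge 2: (19.5,20.5)→(5,27.5)  cross = 19.5·27.5 − 5·20.5 = 433.7500; (r_i+r_j)·cross = 24.5·433.7500 = 10626.8750
edge 3: (5,27.5)→(3,21)  cross = 5·21 − 3·27.5 = 22.5000; (r_i+r_j)·cross = 8·22.5000 = 180.0000
edge 4: (3,21)→(2,16.5)  cross = 3·16.5 − 2·21 = 7.5000; (r_i+r_j)·cross = 5·7.5000 = 37.5000
edge 5: (2,16.5)→(1,3.5)  cross = 2·3.5 − 1·16.5 = -9.5000; (r_i+r_j)·cross = 3·-9.5000 = -28.5000
Σcross = 443.2500 → A = |Σcross|/2 = 221.6250 mm²
Σ(r_i+r_j)·cross = 11086.5000 → first moment M = |Σ|/6 = 1847.7500
R_c = M/A = 1847.7500/221.6250 = 8.3373 mm
θ = 193° = 3.368485 rad
V = θ·R_c·A = 3.368485·8.3373·221.6250 = 6224.119 mm³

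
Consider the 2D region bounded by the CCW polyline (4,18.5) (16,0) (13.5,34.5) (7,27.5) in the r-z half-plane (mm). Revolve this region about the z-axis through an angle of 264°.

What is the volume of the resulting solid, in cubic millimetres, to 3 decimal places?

Profile (r,z), 4 vertices: (4,18.5) (16,0) (13.5,34.5) (7,27.5)
edge 0: (4,18.5)→(16,0)  cross = 4·0 − 16·18.5 = -296.0000; (r_i+r_j)·cross = 20·-296.0000 = -5920.0000
edge 1: (16,0)→(13.5,34.5)  cross = 16·34.5 − 13.5·0 = 552.0000; (r_i+r_j)·cross = 29.5·552.0000 = 16284.0000
edge 2: (13.5,34.5)→(7,27.5)  cross = 13.5·27.5 − 7·34.5 = 129.7500; (r_i+r_j)·cross = 20.5·129.7500 = 2659.8750
edge 3: (7,27.5)→(4,18.5)  cross = 7·18.5 − 4·27.5 = 19.5000; (r_i+r_j)·cross = 11·19.5000 = 214.5000
Σcross = 405.2500 → A = |Σcross|/2 = 202.6250 mm²
Σ(r_i+r_j)·cross = 13238.3750 → first moment M = |Σ|/6 = 2206.3958
R_c = M/A = 2206.3958/202.6250 = 10.8891 mm
θ = 264° = 4.607669 rad
V = θ·R_c·A = 4.607669·10.8891·202.6250 = 10166.342 mm³

Volume = 10166.342 mm³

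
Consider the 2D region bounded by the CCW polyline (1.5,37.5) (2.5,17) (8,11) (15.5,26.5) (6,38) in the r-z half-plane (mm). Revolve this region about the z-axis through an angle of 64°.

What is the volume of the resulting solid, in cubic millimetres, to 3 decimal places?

Profile (r,z), 5 vertices: (1.5,37.5) (2.5,17) (8,11) (15.5,26.5) (6,38)
edge 0: (1.5,37.5)→(2.5,17)  cross = 1.5·17 − 2.5·37.5 = -68.2500; (r_i+r_j)·cross = 4·-68.2500 = -273.0000
edge 1: (2.5,17)→(8,11)  cross = 2.5·11 − 8·17 = -108.5000; (r_i+r_j)·cross = 10.5·-108.5000 = -1139.2500
edge 2: (8,11)→(15.5,26.5)  cross = 8·26.5 − 15.5·11 = 41.5000; (r_i+r_j)·cross = 23.5·41.5000 = 975.2500
edge 3: (15.5,26.5)→(6,38)  cross = 15.5·38 − 6·26.5 = 430.0000; (r_i+r_j)·cross = 21.5·430.0000 = 9245.0000
edge 4: (6,38)→(1.5,37.5)  cross = 6·37.5 − 1.5·38 = 168.0000; (r_i+r_j)·cross = 7.5·168.0000 = 1260.0000
Σcross = 462.7500 → A = |Σcross|/2 = 231.3750 mm²
Σ(r_i+r_j)·cross = 10068.0000 → first moment M = |Σ|/6 = 1678.0000
R_c = M/A = 1678.0000/231.3750 = 7.2523 mm
θ = 64° = 1.117011 rad
V = θ·R_c·A = 1.117011·7.2523·231.3750 = 1874.344 mm³

Volume = 1874.344 mm³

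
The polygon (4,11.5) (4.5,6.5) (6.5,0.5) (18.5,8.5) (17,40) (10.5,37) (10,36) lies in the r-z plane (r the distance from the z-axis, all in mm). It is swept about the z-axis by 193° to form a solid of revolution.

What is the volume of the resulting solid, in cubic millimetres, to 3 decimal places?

Volume = 15235.028 mm³

Profile (r,z), 7 vertices: (4,11.5) (4.5,6.5) (6.5,0.5) (18.5,8.5) (17,40) (10.5,37) (10,36)
edge 0: (4,11.5)→(4.5,6.5)  cross = 4·6.5 − 4.5·11.5 = -25.7500; (r_i+r_j)·cross = 8.5·-25.7500 = -218.8750
edge 1: (4.5,6.5)→(6.5,0.5)  cross = 4.5·0.5 − 6.5·6.5 = -40.0000; (r_i+r_j)·cross = 11·-40.0000 = -440.0000
edge 2: (6.5,0.5)→(18.5,8.5)  cross = 6.5·8.5 − 18.5·0.5 = 46.0000; (r_i+r_j)·cross = 25·46.0000 = 1150.0000
edge 3: (18.5,8.5)→(17,40)  cross = 18.5·40 − 17·8.5 = 595.5000; (r_i+r_j)·cross = 35.5·595.5000 = 21140.2500
edge 4: (17,40)→(10.5,37)  cross = 17·37 − 10.5·40 = 209.0000; (r_i+r_j)·cross = 27.5·209.0000 = 5747.5000
edge 5: (10.5,37)→(10,36)  cross = 10.5·36 − 10·37 = 8.0000; (r_i+r_j)·cross = 20.5·8.0000 = 164.0000
edge 6: (10,36)→(4,11.5)  cross = 10·11.5 − 4·36 = -29.0000; (r_i+r_j)·cross = 14·-29.0000 = -406.0000
Σcross = 763.7500 → A = |Σcross|/2 = 381.8750 mm²
Σ(r_i+r_j)·cross = 27136.8750 → first moment M = |Σ|/6 = 4522.8125
R_c = M/A = 4522.8125/381.8750 = 11.8437 mm
θ = 193° = 3.368485 rad
V = θ·R_c·A = 3.368485·11.8437·381.8750 = 15235.028 mm³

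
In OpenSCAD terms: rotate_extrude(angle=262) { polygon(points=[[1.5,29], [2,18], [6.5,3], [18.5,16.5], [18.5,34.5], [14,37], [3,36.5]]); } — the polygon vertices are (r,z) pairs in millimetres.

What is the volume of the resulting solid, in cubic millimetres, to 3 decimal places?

Volume = 19858.460 mm³

Profile (r,z), 7 vertices: (1.5,29) (2,18) (6.5,3) (18.5,16.5) (18.5,34.5) (14,37) (3,36.5)
edge 0: (1.5,29)→(2,18)  cross = 1.5·18 − 2·29 = -31.0000; (r_i+r_j)·cross = 3.5·-31.0000 = -108.5000
edge 1: (2,18)→(6.5,3)  cross = 2·3 − 6.5·18 = -111.0000; (r_i+r_j)·cross = 8.5·-111.0000 = -943.5000
edge 2: (6.5,3)→(18.5,16.5)  cross = 6.5·16.5 − 18.5·3 = 51.7500; (r_i+r_j)·cross = 25·51.7500 = 1293.7500
edge 3: (18.5,16.5)→(18.5,34.5)  cross = 18.5·34.5 − 18.5·16.5 = 333.0000; (r_i+r_j)·cross = 37·333.0000 = 12321.0000
edge 4: (18.5,34.5)→(14,37)  cross = 18.5·37 − 14·34.5 = 201.5000; (r_i+r_j)·cross = 32.5·201.5000 = 6548.7500
edge 5: (14,37)→(3,36.5)  cross = 14·36.5 − 3·37 = 400.0000; (r_i+r_j)·cross = 17·400.0000 = 6800.0000
edge 6: (3,36.5)→(1.5,29)  cross = 3·29 − 1.5·36.5 = 32.2500; (r_i+r_j)·cross = 4.5·32.2500 = 145.1250
Σcross = 876.5000 → A = |Σcross|/2 = 438.2500 mm²
Σ(r_i+r_j)·cross = 26056.6250 → first moment M = |Σ|/6 = 4342.7708
R_c = M/A = 4342.7708/438.2500 = 9.9093 mm
θ = 262° = 4.572763 rad
V = θ·R_c·A = 4.572763·9.9093·438.2500 = 19858.460 mm³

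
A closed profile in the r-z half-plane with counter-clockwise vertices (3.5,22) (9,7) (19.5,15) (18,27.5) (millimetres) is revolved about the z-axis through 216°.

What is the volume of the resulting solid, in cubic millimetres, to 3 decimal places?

Profile (r,z), 4 vertices: (3.5,22) (9,7) (19.5,15) (18,27.5)
edge 0: (3.5,22)→(9,7)  cross = 3.5·7 − 9·22 = -173.5000; (r_i+r_j)·cross = 12.5·-173.5000 = -2168.7500
edge 1: (9,7)→(19.5,15)  cross = 9·15 − 19.5·7 = -1.5000; (r_i+r_j)·cross = 28.5·-1.5000 = -42.7500
edge 2: (19.5,15)→(18,27.5)  cross = 19.5·27.5 − 18·15 = 266.2500; (r_i+r_j)·cross = 37.5·266.2500 = 9984.3750
edge 3: (18,27.5)→(3.5,22)  cross = 18·22 − 3.5·27.5 = 299.7500; (r_i+r_j)·cross = 21.5·299.7500 = 6444.6250
Σcross = 391.0000 → A = |Σcross|/2 = 195.5000 mm²
Σ(r_i+r_j)·cross = 14217.5000 → first moment M = |Σ|/6 = 2369.5833
R_c = M/A = 2369.5833/195.5000 = 12.1206 mm
θ = 216° = 3.769911 rad
V = θ·R_c·A = 3.769911·12.1206·195.5000 = 8933.119 mm³

Volume = 8933.119 mm³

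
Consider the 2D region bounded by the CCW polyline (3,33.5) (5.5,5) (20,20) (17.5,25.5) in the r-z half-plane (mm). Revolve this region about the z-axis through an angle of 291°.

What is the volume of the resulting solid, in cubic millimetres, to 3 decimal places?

Profile (r,z), 4 vertices: (3,33.5) (5.5,5) (20,20) (17.5,25.5)
edge 0: (3,33.5)→(5.5,5)  cross = 3·5 − 5.5·33.5 = -169.2500; (r_i+r_j)·cross = 8.5·-169.2500 = -1438.6250
edge 1: (5.5,5)→(20,20)  cross = 5.5·20 − 20·5 = 10.0000; (r_i+r_j)·cross = 25.5·10.0000 = 255.0000
edge 2: (20,20)→(17.5,25.5)  cross = 20·25.5 − 17.5·20 = 160.0000; (r_i+r_j)·cross = 37.5·160.0000 = 6000.0000
edge 3: (17.5,25.5)→(3,33.5)  cross = 17.5·33.5 − 3·25.5 = 509.7500; (r_i+r_j)·cross = 20.5·509.7500 = 10449.8750
Σcross = 510.5000 → A = |Σcross|/2 = 255.2500 mm²
Σ(r_i+r_j)·cross = 15266.2500 → first moment M = |Σ|/6 = 2544.3750
R_c = M/A = 2544.3750/255.2500 = 9.9682 mm
θ = 291° = 5.078908 rad
V = θ·R_c·A = 5.078908·9.9682·255.2500 = 12922.647 mm³

Volume = 12922.647 mm³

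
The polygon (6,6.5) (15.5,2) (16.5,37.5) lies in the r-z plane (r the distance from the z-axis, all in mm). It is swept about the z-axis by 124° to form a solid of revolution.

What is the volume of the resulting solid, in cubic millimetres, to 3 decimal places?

Profile (r,z), 3 vertices: (6,6.5) (15.5,2) (16.5,37.5)
edge 0: (6,6.5)→(15.5,2)  cross = 6·2 − 15.5·6.5 = -88.7500; (r_i+r_j)·cross = 21.5·-88.7500 = -1908.1250
edge 1: (15.5,2)→(16.5,37.5)  cross = 15.5·37.5 − 16.5·2 = 548.2500; (r_i+r_j)·cross = 32·548.2500 = 17544.0000
edge 2: (16.5,37.5)→(6,6.5)  cross = 16.5·6.5 − 6·37.5 = -117.7500; (r_i+r_j)·cross = 22.5·-117.7500 = -2649.3750
Σcross = 341.7500 → A = |Σcross|/2 = 170.8750 mm²
Σ(r_i+r_j)·cross = 12986.5000 → first moment M = |Σ|/6 = 2164.4167
R_c = M/A = 2164.4167/170.8750 = 12.6667 mm
θ = 124° = 2.164208 rad
V = θ·R_c·A = 2.164208·12.6667·170.8750 = 4684.248 mm³

Volume = 4684.248 mm³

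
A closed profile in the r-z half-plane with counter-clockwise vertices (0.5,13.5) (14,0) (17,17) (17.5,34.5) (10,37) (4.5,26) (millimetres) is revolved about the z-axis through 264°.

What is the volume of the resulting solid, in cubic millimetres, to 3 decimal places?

Volume = 18830.968 mm³

Profile (r,z), 6 vertices: (0.5,13.5) (14,0) (17,17) (17.5,34.5) (10,37) (4.5,26)
edge 0: (0.5,13.5)→(14,0)  cross = 0.5·0 − 14·13.5 = -189.0000; (r_i+r_j)·cross = 14.5·-189.0000 = -2740.5000
edge 1: (14,0)→(17,17)  cross = 14·17 − 17·0 = 238.0000; (r_i+r_j)·cross = 31·238.0000 = 7378.0000
edge 2: (17,17)→(17.5,34.5)  cross = 17·34.5 − 17.5·17 = 289.0000; (r_i+r_j)·cross = 34.5·289.0000 = 9970.5000
edge 3: (17.5,34.5)→(10,37)  cross = 17.5·37 − 10·34.5 = 302.5000; (r_i+r_j)·cross = 27.5·302.5000 = 8318.7500
edge 4: (10,37)→(4.5,26)  cross = 10·26 − 4.5·37 = 93.5000; (r_i+r_j)·cross = 14.5·93.5000 = 1355.7500
edge 5: (4.5,26)→(0.5,13.5)  cross = 4.5·13.5 − 0.5·26 = 47.7500; (r_i+r_j)·cross = 5·47.7500 = 238.7500
Σcross = 781.7500 → A = |Σcross|/2 = 390.8750 mm²
Σ(r_i+r_j)·cross = 24521.2500 → first moment M = |Σ|/6 = 4086.8750
R_c = M/A = 4086.8750/390.8750 = 10.4557 mm
θ = 264° = 4.607669 rad
V = θ·R_c·A = 4.607669·10.4557·390.8750 = 18830.968 mm³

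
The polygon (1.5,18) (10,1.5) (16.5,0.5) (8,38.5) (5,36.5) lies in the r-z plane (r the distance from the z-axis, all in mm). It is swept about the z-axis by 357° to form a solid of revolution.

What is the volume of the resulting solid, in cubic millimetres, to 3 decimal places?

Profile (r,z), 5 vertices: (1.5,18) (10,1.5) (16.5,0.5) (8,38.5) (5,36.5)
edge 0: (1.5,18)→(10,1.5)  cross = 1.5·1.5 − 10·18 = -177.7500; (r_i+r_j)·cross = 11.5·-177.7500 = -2044.1250
edge 1: (10,1.5)→(16.5,0.5)  cross = 10·0.5 − 16.5·1.5 = -19.7500; (r_i+r_j)·cross = 26.5·-19.7500 = -523.3750
edge 2: (16.5,0.5)→(8,38.5)  cross = 16.5·38.5 − 8·0.5 = 631.2500; (r_i+r_j)·cross = 24.5·631.2500 = 15465.6250
edge 3: (8,38.5)→(5,36.5)  cross = 8·36.5 − 5·38.5 = 99.5000; (r_i+r_j)·cross = 13·99.5000 = 1293.5000
edge 4: (5,36.5)→(1.5,18)  cross = 5·18 − 1.5·36.5 = 35.2500; (r_i+r_j)·cross = 6.5·35.2500 = 229.1250
Σcross = 568.5000 → A = |Σcross|/2 = 284.2500 mm²
Σ(r_i+r_j)·cross = 14420.7500 → first moment M = |Σ|/6 = 2403.4583
R_c = M/A = 2403.4583/284.2500 = 8.4554 mm
θ = 357° = 6.230825 rad
V = θ·R_c·A = 6.230825·8.4554·284.2500 = 14975.529 mm³

Volume = 14975.529 mm³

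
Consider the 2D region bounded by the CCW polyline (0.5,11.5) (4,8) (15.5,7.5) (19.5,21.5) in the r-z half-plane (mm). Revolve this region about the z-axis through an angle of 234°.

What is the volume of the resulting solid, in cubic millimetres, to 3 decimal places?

Profile (r,z), 4 vertices: (0.5,11.5) (4,8) (15.5,7.5) (19.5,21.5)
edge 0: (0.5,11.5)→(4,8)  cross = 0.5·8 − 4·11.5 = -42.0000; (r_i+r_j)·cross = 4.5·-42.0000 = -189.0000
edge 1: (4,8)→(15.5,7.5)  cross = 4·7.5 − 15.5·8 = -94.0000; (r_i+r_j)·cross = 19.5·-94.0000 = -1833.0000
edge 2: (15.5,7.5)→(19.5,21.5)  cross = 15.5·21.5 − 19.5·7.5 = 187.0000; (r_i+r_j)·cross = 35·187.0000 = 6545.0000
edge 3: (19.5,21.5)→(0.5,11.5)  cross = 19.5·11.5 − 0.5·21.5 = 213.5000; (r_i+r_j)·cross = 20·213.5000 = 4270.0000
Σcross = 264.5000 → A = |Σcross|/2 = 132.2500 mm²
Σ(r_i+r_j)·cross = 8793.0000 → first moment M = |Σ|/6 = 1465.5000
R_c = M/A = 1465.5000/132.2500 = 11.0813 mm
θ = 234° = 4.084070 rad
V = θ·R_c·A = 4.084070·11.0813·132.2500 = 5985.205 mm³

Volume = 5985.205 mm³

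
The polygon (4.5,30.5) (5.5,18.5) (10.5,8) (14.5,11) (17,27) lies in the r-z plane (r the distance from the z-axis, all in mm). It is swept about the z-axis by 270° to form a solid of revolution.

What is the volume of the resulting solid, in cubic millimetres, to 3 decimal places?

Volume = 9201.529 mm³

Profile (r,z), 5 vertices: (4.5,30.5) (5.5,18.5) (10.5,8) (14.5,11) (17,27)
edge 0: (4.5,30.5)→(5.5,18.5)  cross = 4.5·18.5 − 5.5·30.5 = -84.5000; (r_i+r_j)·cross = 10·-84.5000 = -845.0000
edge 1: (5.5,18.5)→(10.5,8)  cross = 5.5·8 − 10.5·18.5 = -150.2500; (r_i+r_j)·cross = 16·-150.2500 = -2404.0000
edge 2: (10.5,8)→(14.5,11)  cross = 10.5·11 − 14.5·8 = -0.5000; (r_i+r_j)·cross = 25·-0.5000 = -12.5000
edge 3: (14.5,11)→(17,27)  cross = 14.5·27 − 17·11 = 204.5000; (r_i+r_j)·cross = 31.5·204.5000 = 6441.7500
edge 4: (17,27)→(4.5,30.5)  cross = 17·30.5 − 4.5·27 = 397.0000; (r_i+r_j)·cross = 21.5·397.0000 = 8535.5000
Σcross = 366.2500 → A = |Σcross|/2 = 183.1250 mm²
Σ(r_i+r_j)·cross = 11715.7500 → first moment M = |Σ|/6 = 1952.6250
R_c = M/A = 1952.6250/183.1250 = 10.6628 mm
θ = 270° = 4.712389 rad
V = θ·R_c·A = 4.712389·10.6628·183.1250 = 9201.529 mm³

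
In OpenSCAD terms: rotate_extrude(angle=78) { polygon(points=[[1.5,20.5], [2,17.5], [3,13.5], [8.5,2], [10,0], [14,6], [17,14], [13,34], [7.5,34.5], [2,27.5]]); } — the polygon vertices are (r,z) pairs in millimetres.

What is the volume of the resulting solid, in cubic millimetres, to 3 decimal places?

Volume = 4470.696 mm³

Profile (r,z), 10 vertices: (1.5,20.5) (2,17.5) (3,13.5) (8.5,2) (10,0) (14,6) (17,14) (13,34) (7.5,34.5) (2,27.5)
edge 0: (1.5,20.5)→(2,17.5)  cross = 1.5·17.5 − 2·20.5 = -14.7500; (r_i+r_j)·cross = 3.5·-14.7500 = -51.6250
edge 1: (2,17.5)→(3,13.5)  cross = 2·13.5 − 3·17.5 = -25.5000; (r_i+r_j)·cross = 5·-25.5000 = -127.5000
edge 2: (3,13.5)→(8.5,2)  cross = 3·2 − 8.5·13.5 = -108.7500; (r_i+r_j)·cross = 11.5·-108.7500 = -1250.6250
edge 3: (8.5,2)→(10,0)  cross = 8.5·0 − 10·2 = -20.0000; (r_i+r_j)·cross = 18.5·-20.0000 = -370.0000
edge 4: (10,0)→(14,6)  cross = 10·6 − 14·0 = 60.0000; (r_i+r_j)·cross = 24·60.0000 = 1440.0000
edge 5: (14,6)→(17,14)  cross = 14·14 − 17·6 = 94.0000; (r_i+r_j)·cross = 31·94.0000 = 2914.0000
edge 6: (17,14)→(13,34)  cross = 17·34 − 13·14 = 396.0000; (r_i+r_j)·cross = 30·396.0000 = 11880.0000
edge 7: (13,34)→(7.5,34.5)  cross = 13·34.5 − 7.5·34 = 193.5000; (r_i+r_j)·cross = 20.5·193.5000 = 3966.7500
edge 8: (7.5,34.5)→(2,27.5)  cross = 7.5·27.5 − 2·34.5 = 137.2500; (r_i+r_j)·cross = 9.5·137.2500 = 1303.8750
edge 9: (2,27.5)→(1.5,20.5)  cross = 2·20.5 − 1.5·27.5 = -0.2500; (r_i+r_j)·cross = 3.5·-0.2500 = -0.8750
Σcross = 711.5000 → A = |Σcross|/2 = 355.7500 mm²
Σ(r_i+r_j)·cross = 19704.0000 → first moment M = |Σ|/6 = 3284.0000
R_c = M/A = 3284.0000/355.7500 = 9.2312 mm
θ = 78° = 1.361357 rad
V = θ·R_c·A = 1.361357·9.2312·355.7500 = 4470.696 mm³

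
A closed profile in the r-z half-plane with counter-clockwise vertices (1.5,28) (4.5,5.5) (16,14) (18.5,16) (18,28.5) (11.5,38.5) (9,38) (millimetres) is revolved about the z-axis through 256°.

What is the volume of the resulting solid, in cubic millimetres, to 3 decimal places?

Volume = 16448.169 mm³

Profile (r,z), 7 vertices: (1.5,28) (4.5,5.5) (16,14) (18.5,16) (18,28.5) (11.5,38.5) (9,38)
edge 0: (1.5,28)→(4.5,5.5)  cross = 1.5·5.5 − 4.5·28 = -117.7500; (r_i+r_j)·cross = 6·-117.7500 = -706.5000
edge 1: (4.5,5.5)→(16,14)  cross = 4.5·14 − 16·5.5 = -25.0000; (r_i+r_j)·cross = 20.5·-25.0000 = -512.5000
edge 2: (16,14)→(18.5,16)  cross = 16·16 − 18.5·14 = -3.0000; (r_i+r_j)·cross = 34.5·-3.0000 = -103.5000
edge 3: (18.5,16)→(18,28.5)  cross = 18.5·28.5 − 18·16 = 239.2500; (r_i+r_j)·cross = 36.5·239.2500 = 8732.6250
edge 4: (18,28.5)→(11.5,38.5)  cross = 18·38.5 − 11.5·28.5 = 365.2500; (r_i+r_j)·cross = 29.5·365.2500 = 10774.8750
edge 5: (11.5,38.5)→(9,38)  cross = 11.5·38 − 9·38.5 = 90.5000; (r_i+r_j)·cross = 20.5·90.5000 = 1855.2500
edge 6: (9,38)→(1.5,28)  cross = 9·28 − 1.5·38 = 195.0000; (r_i+r_j)·cross = 10.5·195.0000 = 2047.5000
Σcross = 744.2500 → A = |Σcross|/2 = 372.1250 mm²
Σ(r_i+r_j)·cross = 22087.7500 → first moment M = |Σ|/6 = 3681.2917
R_c = M/A = 3681.2917/372.1250 = 9.8926 mm
θ = 256° = 4.468043 rad
V = θ·R_c·A = 4.468043·9.8926·372.1250 = 16448.169 mm³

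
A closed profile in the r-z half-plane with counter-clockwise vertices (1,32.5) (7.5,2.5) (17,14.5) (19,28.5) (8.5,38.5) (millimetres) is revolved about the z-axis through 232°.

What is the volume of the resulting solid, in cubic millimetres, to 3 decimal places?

Volume = 15393.234 mm³

Profile (r,z), 5 vertices: (1,32.5) (7.5,2.5) (17,14.5) (19,28.5) (8.5,38.5)
edge 0: (1,32.5)→(7.5,2.5)  cross = 1·2.5 − 7.5·32.5 = -241.2500; (r_i+r_j)·cross = 8.5·-241.2500 = -2050.6250
edge 1: (7.5,2.5)→(17,14.5)  cross = 7.5·14.5 − 17·2.5 = 66.2500; (r_i+r_j)·cross = 24.5·66.2500 = 1623.1250
edge 2: (17,14.5)→(19,28.5)  cross = 17·28.5 − 19·14.5 = 209.0000; (r_i+r_j)·cross = 36·209.0000 = 7524.0000
edge 3: (19,28.5)→(8.5,38.5)  cross = 19·38.5 − 8.5·28.5 = 489.2500; (r_i+r_j)·cross = 27.5·489.2500 = 13454.3750
edge 4: (8.5,38.5)→(1,32.5)  cross = 8.5·32.5 − 1·38.5 = 237.7500; (r_i+r_j)·cross = 9.5·237.7500 = 2258.6250
Σcross = 761.0000 → A = |Σcross|/2 = 380.5000 mm²
Σ(r_i+r_j)·cross = 22809.5000 → first moment M = |Σ|/6 = 3801.5833
R_c = M/A = 3801.5833/380.5000 = 9.9910 mm
θ = 232° = 4.049164 rad
V = θ·R_c·A = 4.049164·9.9910·380.5000 = 15393.234 mm³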